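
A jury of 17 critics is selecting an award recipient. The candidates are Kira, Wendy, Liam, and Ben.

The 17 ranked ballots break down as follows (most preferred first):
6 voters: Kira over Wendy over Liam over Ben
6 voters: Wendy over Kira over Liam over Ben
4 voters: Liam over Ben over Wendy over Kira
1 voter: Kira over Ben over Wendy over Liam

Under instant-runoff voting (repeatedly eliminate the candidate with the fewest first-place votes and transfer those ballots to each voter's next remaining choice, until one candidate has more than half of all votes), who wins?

Round 1: Kira 7, Wendy 6, Liam 4, Ben 0. Ben eliminated.
Round 2: Kira 7, Wendy 6, Liam 4. Liam eliminated.
Round 3: Kira 7, Wendy 10. Wendy has a majority (≥9).

Wendy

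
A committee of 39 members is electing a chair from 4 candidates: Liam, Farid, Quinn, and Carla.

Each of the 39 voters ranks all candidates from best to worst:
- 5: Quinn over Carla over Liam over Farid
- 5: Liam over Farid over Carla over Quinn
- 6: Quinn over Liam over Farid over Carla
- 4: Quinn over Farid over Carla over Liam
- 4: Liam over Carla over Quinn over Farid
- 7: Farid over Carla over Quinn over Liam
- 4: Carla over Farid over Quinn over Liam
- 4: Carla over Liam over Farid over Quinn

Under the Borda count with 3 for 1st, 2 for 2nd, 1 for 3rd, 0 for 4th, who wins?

Carla

Liam: 5×1 + 5×3 + 6×2 + 4×0 + 4×3 + 7×0 + 4×0 + 4×2 = 52
Farid: 5×0 + 5×2 + 6×1 + 4×2 + 4×0 + 7×3 + 4×2 + 4×1 = 57
Quinn: 5×3 + 5×0 + 6×3 + 4×3 + 4×1 + 7×1 + 4×1 + 4×0 = 60
Carla: 5×2 + 5×1 + 6×0 + 4×1 + 4×2 + 7×2 + 4×3 + 4×3 = 65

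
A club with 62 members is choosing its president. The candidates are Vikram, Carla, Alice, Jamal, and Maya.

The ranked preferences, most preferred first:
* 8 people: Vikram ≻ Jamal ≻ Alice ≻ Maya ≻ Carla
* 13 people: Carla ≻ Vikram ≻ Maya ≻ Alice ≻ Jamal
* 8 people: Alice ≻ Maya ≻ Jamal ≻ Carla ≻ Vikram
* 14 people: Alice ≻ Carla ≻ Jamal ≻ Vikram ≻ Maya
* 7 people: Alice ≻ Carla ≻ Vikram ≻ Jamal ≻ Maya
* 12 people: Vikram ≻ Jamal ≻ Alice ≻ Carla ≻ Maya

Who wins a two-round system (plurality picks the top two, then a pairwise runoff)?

Round 1 first-place votes: Vikram 20, Carla 13, Alice 29, Jamal 0, Maya 0. Alice and Vikram advance.
Runoff: Alice is ranked above Vikram on 29 ballots, Vikram above Alice on 33.

Vikram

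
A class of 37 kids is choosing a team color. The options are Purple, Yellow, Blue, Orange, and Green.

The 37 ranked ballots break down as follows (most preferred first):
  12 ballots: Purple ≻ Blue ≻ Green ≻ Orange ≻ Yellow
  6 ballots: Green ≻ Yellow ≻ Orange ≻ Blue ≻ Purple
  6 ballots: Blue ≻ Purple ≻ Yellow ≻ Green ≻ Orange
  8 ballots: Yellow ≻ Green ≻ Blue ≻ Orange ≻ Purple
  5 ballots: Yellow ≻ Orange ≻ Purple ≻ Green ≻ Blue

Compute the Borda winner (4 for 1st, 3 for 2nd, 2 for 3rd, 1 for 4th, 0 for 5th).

Purple: 12×4 + 6×0 + 6×3 + 8×0 + 5×2 = 76
Yellow: 12×0 + 6×3 + 6×2 + 8×4 + 5×4 = 82
Blue: 12×3 + 6×1 + 6×4 + 8×2 + 5×0 = 82
Orange: 12×1 + 6×2 + 6×0 + 8×1 + 5×3 = 47
Green: 12×2 + 6×4 + 6×1 + 8×3 + 5×1 = 83

Green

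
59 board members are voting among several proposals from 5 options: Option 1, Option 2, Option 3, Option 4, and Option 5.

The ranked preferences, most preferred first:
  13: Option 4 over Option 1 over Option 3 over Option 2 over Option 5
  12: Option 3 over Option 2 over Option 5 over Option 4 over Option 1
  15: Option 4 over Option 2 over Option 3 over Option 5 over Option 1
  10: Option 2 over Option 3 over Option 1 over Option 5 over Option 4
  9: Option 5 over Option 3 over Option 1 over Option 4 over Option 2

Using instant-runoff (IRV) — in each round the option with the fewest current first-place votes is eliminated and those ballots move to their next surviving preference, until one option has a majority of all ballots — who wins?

Option 3

Round 1: Option 1 0, Option 2 10, Option 3 12, Option 4 28, Option 5 9. Option 1 eliminated.
Round 2: Option 2 10, Option 3 12, Option 4 28, Option 5 9. Option 5 eliminated.
Round 3: Option 2 10, Option 3 21, Option 4 28. Option 2 eliminated.
Round 4: Option 3 31, Option 4 28. Option 3 has a majority (≥30).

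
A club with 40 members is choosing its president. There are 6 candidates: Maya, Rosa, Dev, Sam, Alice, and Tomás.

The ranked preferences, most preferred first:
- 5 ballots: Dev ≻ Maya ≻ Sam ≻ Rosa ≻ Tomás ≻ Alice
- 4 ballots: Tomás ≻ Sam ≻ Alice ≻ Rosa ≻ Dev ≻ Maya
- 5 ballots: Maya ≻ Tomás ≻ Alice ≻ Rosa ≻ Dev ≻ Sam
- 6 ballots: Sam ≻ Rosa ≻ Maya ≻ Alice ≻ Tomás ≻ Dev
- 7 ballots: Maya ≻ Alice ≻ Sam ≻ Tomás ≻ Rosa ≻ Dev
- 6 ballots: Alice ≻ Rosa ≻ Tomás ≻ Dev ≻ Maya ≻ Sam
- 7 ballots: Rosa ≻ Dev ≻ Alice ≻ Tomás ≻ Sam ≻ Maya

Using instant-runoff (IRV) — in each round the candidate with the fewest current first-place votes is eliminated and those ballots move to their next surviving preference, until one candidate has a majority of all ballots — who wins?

Round 1: Maya 12, Rosa 7, Dev 5, Sam 6, Alice 6, Tomás 4. Tomás eliminated.
Round 2: Maya 12, Rosa 7, Dev 5, Sam 10, Alice 6. Dev eliminated.
Round 3: Maya 17, Rosa 7, Sam 10, Alice 6. Alice eliminated.
Round 4: Maya 17, Rosa 13, Sam 10. Sam eliminated.
Round 5: Maya 17, Rosa 23. Rosa has a majority (≥21).

Rosa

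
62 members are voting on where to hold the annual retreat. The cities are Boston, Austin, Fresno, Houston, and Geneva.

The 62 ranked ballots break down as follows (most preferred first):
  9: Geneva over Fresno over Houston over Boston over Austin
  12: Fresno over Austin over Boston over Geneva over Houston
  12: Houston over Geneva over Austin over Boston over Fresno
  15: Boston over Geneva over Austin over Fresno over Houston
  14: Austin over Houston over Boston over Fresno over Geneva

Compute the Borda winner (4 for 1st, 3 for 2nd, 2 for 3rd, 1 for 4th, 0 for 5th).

Austin

Boston: 9×1 + 12×2 + 12×1 + 15×4 + 14×2 = 133
Austin: 9×0 + 12×3 + 12×2 + 15×2 + 14×4 = 146
Fresno: 9×3 + 12×4 + 12×0 + 15×1 + 14×1 = 104
Houston: 9×2 + 12×0 + 12×4 + 15×0 + 14×3 = 108
Geneva: 9×4 + 12×1 + 12×3 + 15×3 + 14×0 = 129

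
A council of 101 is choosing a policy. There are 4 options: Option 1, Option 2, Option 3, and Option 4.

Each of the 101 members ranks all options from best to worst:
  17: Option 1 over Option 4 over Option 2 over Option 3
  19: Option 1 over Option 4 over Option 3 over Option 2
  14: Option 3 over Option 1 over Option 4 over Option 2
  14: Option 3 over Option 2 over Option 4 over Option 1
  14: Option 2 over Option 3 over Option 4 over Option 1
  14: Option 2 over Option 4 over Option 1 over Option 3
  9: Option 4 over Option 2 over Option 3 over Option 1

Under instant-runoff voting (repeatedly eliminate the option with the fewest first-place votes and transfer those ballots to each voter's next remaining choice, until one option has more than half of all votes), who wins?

Option 2

Round 1: Option 1 36, Option 2 28, Option 3 28, Option 4 9. Option 4 eliminated.
Round 2: Option 1 36, Option 2 37, Option 3 28. Option 3 eliminated.
Round 3: Option 1 50, Option 2 51. Option 2 has a majority (≥51).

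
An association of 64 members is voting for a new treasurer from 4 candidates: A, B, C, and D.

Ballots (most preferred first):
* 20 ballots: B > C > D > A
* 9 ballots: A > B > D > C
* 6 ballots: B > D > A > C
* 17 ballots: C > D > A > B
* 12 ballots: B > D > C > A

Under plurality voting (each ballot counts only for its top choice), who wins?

First-place votes: A 9, B 38, C 17, D 0.

B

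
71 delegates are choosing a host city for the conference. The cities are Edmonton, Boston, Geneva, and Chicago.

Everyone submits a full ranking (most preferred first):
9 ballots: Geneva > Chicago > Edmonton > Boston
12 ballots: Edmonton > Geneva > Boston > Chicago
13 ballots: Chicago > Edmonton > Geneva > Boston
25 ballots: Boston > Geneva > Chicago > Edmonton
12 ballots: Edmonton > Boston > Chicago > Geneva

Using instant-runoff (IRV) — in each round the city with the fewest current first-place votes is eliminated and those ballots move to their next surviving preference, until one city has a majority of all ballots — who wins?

Edmonton

Round 1: Edmonton 24, Boston 25, Geneva 9, Chicago 13. Geneva eliminated.
Round 2: Edmonton 24, Boston 25, Chicago 22. Chicago eliminated.
Round 3: Edmonton 46, Boston 25. Edmonton has a majority (≥36).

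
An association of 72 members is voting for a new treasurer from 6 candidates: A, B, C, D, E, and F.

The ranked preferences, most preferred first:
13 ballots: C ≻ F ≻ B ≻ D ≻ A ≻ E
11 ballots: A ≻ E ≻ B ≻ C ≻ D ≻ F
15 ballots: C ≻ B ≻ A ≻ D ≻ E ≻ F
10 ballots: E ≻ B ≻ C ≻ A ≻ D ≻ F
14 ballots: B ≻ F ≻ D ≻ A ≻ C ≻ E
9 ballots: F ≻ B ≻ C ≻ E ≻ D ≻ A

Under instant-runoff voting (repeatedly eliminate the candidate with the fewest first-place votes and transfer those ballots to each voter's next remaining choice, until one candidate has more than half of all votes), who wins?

Round 1: A 11, B 14, C 28, D 0, E 10, F 9. D eliminated.
Round 2: A 11, B 14, C 28, E 10, F 9. F eliminated.
Round 3: A 11, B 23, C 28, E 10. E eliminated.
Round 4: A 11, B 33, C 28. A eliminated.
Round 5: B 44, C 28. B has a majority (≥37).

B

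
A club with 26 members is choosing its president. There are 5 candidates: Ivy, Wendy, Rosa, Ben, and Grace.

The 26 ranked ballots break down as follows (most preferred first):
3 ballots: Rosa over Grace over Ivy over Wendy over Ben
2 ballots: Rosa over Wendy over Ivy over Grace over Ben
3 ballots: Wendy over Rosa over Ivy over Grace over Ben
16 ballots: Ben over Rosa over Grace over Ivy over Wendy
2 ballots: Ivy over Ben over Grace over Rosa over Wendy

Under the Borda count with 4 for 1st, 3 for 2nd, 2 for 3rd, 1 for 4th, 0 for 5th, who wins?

Rosa

Ivy: 3×2 + 2×2 + 3×2 + 16×1 + 2×4 = 40
Wendy: 3×1 + 2×3 + 3×4 + 16×0 + 2×0 = 21
Rosa: 3×4 + 2×4 + 3×3 + 16×3 + 2×1 = 79
Ben: 3×0 + 2×0 + 3×0 + 16×4 + 2×3 = 70
Grace: 3×3 + 2×1 + 3×1 + 16×2 + 2×2 = 50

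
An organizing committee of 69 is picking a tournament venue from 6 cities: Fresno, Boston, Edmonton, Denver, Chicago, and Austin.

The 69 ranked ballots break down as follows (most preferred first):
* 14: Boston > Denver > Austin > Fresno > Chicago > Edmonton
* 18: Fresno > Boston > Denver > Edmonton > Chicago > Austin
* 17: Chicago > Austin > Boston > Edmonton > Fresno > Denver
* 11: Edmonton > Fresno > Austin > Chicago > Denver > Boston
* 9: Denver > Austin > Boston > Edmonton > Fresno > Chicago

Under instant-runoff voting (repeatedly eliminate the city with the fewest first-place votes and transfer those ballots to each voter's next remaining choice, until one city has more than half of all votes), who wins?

Boston

Round 1: Fresno 18, Boston 14, Edmonton 11, Denver 9, Chicago 17, Austin 0. Austin eliminated.
Round 2: Fresno 18, Boston 14, Edmonton 11, Denver 9, Chicago 17. Denver eliminated.
Round 3: Fresno 18, Boston 23, Edmonton 11, Chicago 17. Edmonton eliminated.
Round 4: Fresno 29, Boston 23, Chicago 17. Chicago eliminated.
Round 5: Fresno 29, Boston 40. Boston has a majority (≥35).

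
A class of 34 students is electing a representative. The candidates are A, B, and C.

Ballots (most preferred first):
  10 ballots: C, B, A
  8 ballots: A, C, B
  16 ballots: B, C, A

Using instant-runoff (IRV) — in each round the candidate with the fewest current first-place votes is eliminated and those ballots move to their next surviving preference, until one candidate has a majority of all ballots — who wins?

C

Round 1: A 8, B 16, C 10. A eliminated.
Round 2: B 16, C 18. C has a majority (≥18).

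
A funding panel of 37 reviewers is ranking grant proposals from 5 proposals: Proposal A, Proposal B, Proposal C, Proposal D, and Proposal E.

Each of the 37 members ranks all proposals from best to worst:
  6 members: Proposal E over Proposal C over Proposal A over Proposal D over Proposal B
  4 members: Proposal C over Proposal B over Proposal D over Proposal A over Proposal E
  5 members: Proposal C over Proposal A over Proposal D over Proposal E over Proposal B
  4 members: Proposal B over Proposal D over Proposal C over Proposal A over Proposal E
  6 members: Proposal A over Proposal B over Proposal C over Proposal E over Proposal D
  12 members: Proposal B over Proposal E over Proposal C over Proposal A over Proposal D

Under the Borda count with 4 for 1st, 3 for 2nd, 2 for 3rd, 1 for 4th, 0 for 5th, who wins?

Proposal A: 6×2 + 4×1 + 5×3 + 4×1 + 6×4 + 12×1 = 71
Proposal B: 6×0 + 4×3 + 5×0 + 4×4 + 6×3 + 12×4 = 94
Proposal C: 6×3 + 4×4 + 5×4 + 4×2 + 6×2 + 12×2 = 98
Proposal D: 6×1 + 4×2 + 5×2 + 4×3 + 6×0 + 12×0 = 36
Proposal E: 6×4 + 4×0 + 5×1 + 4×0 + 6×1 + 12×3 = 71

Proposal C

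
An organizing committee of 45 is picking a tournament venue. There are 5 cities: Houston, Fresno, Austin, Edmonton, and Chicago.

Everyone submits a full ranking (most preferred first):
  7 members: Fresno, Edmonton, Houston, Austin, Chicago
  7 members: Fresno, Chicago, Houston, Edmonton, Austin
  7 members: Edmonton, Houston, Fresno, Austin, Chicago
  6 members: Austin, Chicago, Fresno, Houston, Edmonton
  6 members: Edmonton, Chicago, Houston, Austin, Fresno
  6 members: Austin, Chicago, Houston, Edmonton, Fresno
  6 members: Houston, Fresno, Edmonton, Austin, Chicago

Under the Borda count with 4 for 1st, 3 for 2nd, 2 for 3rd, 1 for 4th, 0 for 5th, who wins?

Houston: 7×2 + 7×2 + 7×3 + 6×1 + 6×2 + 6×2 + 6×4 = 103
Fresno: 7×4 + 7×4 + 7×2 + 6×2 + 6×0 + 6×0 + 6×3 = 100
Austin: 7×1 + 7×0 + 7×1 + 6×4 + 6×1 + 6×4 + 6×1 = 74
Edmonton: 7×3 + 7×1 + 7×4 + 6×0 + 6×4 + 6×1 + 6×2 = 98
Chicago: 7×0 + 7×3 + 7×0 + 6×3 + 6×3 + 6×3 + 6×0 = 75

Houston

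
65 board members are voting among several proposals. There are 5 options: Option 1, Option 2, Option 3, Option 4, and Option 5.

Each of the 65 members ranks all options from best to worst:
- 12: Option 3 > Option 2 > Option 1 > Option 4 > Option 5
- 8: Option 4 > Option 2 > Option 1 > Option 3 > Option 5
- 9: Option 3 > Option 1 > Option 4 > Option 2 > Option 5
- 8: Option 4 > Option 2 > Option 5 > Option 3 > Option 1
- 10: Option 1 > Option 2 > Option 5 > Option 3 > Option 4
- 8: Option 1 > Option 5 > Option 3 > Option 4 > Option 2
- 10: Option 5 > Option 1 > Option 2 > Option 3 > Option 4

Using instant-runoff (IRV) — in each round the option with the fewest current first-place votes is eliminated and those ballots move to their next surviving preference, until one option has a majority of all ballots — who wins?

Option 1

Round 1: Option 1 18, Option 2 0, Option 3 21, Option 4 16, Option 5 10. Option 2 eliminated.
Round 2: Option 1 18, Option 3 21, Option 4 16, Option 5 10. Option 5 eliminated.
Round 3: Option 1 28, Option 3 21, Option 4 16. Option 4 eliminated.
Round 4: Option 1 36, Option 3 29. Option 1 has a majority (≥33).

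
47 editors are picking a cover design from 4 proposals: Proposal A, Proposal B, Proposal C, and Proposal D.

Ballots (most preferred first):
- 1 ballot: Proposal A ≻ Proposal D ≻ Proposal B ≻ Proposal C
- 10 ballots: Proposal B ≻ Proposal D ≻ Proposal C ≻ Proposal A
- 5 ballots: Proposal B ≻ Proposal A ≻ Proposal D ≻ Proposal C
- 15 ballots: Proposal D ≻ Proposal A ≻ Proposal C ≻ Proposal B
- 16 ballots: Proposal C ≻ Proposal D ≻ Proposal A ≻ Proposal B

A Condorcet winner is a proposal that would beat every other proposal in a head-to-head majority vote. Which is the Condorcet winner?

Proposal D vs Proposal A: 41–6
Proposal D vs Proposal B: 32–15
Proposal D vs Proposal C: 31–16
Proposal D beats every other proposal.

Proposal D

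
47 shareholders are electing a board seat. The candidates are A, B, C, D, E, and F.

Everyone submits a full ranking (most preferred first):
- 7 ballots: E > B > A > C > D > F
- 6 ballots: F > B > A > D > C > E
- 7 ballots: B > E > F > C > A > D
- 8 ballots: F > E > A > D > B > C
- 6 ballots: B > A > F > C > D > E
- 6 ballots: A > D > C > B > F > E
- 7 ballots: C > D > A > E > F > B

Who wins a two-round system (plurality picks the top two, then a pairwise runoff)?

B

Round 1 first-place votes: A 6, B 13, C 7, D 0, E 7, F 14. F and B advance.
Runoff: F is ranked above B on 21 ballots, B above F on 26.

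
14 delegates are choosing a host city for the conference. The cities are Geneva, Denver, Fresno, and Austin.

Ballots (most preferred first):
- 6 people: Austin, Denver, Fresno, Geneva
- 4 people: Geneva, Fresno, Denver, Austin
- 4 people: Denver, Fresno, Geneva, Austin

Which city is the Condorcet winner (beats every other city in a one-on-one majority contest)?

Denver vs Geneva: 10–4
Denver vs Fresno: 10–4
Denver vs Austin: 8–6
Denver beats every other city.

Denver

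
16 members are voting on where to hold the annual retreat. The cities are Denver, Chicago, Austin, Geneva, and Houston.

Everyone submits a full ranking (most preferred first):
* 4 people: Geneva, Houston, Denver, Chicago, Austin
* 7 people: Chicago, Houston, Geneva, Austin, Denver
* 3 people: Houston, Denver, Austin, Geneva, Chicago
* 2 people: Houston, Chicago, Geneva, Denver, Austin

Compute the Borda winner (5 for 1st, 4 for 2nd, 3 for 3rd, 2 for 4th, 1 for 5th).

Denver: 4×3 + 7×1 + 3×4 + 2×2 = 35
Chicago: 4×2 + 7×5 + 3×1 + 2×4 = 54
Austin: 4×1 + 7×2 + 3×3 + 2×1 = 29
Geneva: 4×5 + 7×3 + 3×2 + 2×3 = 53
Houston: 4×4 + 7×4 + 3×5 + 2×5 = 69

Houston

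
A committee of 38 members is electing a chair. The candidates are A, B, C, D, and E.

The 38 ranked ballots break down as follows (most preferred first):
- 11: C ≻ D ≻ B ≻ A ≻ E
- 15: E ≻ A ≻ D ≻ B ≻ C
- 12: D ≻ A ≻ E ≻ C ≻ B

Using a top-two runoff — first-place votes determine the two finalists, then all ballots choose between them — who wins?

D

Round 1 first-place votes: A 0, B 0, C 11, D 12, E 15. E and D advance.
Runoff: E is ranked above D on 15 ballots, D above E on 23.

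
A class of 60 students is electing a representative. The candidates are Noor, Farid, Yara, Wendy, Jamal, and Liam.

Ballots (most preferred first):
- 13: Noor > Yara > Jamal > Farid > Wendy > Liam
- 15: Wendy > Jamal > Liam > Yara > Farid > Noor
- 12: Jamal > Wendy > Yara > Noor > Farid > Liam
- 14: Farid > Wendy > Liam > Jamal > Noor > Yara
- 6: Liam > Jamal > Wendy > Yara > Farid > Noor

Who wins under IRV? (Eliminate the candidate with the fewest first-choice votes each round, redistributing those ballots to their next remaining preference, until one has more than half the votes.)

Round 1: Noor 13, Farid 14, Yara 0, Wendy 15, Jamal 12, Liam 6. Yara eliminated.
Round 2: Noor 13, Farid 14, Wendy 15, Jamal 12, Liam 6. Liam eliminated.
Round 3: Noor 13, Farid 14, Wendy 15, Jamal 18. Noor eliminated.
Round 4: Farid 14, Wendy 15, Jamal 31. Jamal has a majority (≥31).

Jamal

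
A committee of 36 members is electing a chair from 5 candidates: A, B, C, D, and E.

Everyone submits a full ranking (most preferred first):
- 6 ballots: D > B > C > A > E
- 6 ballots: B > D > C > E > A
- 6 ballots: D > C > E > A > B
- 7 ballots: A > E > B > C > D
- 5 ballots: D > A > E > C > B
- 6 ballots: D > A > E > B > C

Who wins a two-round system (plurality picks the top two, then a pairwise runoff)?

Round 1 first-place votes: A 7, B 6, C 0, D 23, E 0. D and A advance.
Runoff: D is ranked above A on 29 ballots, A above D on 7.

D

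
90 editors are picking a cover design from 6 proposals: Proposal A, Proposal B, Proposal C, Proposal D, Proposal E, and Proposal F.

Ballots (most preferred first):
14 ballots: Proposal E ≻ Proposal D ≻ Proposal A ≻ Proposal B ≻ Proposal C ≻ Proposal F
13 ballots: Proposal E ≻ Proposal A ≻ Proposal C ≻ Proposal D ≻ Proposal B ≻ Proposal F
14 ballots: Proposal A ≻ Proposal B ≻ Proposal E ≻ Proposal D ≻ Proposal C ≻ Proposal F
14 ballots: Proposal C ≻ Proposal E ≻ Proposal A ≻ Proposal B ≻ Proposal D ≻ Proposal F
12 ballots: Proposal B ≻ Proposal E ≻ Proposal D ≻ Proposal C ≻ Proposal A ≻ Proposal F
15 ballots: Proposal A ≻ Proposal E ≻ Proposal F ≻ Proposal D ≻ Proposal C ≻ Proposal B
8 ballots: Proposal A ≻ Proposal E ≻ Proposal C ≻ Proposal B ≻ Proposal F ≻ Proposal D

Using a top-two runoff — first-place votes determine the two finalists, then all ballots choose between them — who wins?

Round 1 first-place votes: Proposal A 37, Proposal B 12, Proposal C 14, Proposal D 0, Proposal E 27, Proposal F 0. Proposal A and Proposal E advance.
Runoff: Proposal A is ranked above Proposal E on 37 ballots, Proposal E above Proposal A on 53.

Proposal E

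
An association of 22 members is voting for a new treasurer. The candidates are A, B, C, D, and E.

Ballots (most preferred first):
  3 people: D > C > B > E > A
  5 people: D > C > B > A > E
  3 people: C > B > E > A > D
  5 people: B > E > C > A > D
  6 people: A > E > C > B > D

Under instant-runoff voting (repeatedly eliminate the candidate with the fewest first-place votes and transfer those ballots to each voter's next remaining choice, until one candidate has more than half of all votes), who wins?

B

Round 1: A 6, B 5, C 3, D 8, E 0. E eliminated.
Round 2: A 6, B 5, C 3, D 8. C eliminated.
Round 3: A 6, B 8, D 8. A eliminated.
Round 4: B 14, D 8. B has a majority (≥12).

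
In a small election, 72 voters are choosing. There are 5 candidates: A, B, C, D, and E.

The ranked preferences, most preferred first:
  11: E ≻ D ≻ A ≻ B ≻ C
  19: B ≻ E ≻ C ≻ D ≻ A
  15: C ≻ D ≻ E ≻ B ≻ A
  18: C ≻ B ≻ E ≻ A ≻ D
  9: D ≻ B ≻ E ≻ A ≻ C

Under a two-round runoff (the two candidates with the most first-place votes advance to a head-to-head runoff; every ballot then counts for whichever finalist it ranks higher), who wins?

Round 1 first-place votes: A 0, B 19, C 33, D 9, E 11. C and B advance.
Runoff: C is ranked above B on 33 ballots, B above C on 39.

B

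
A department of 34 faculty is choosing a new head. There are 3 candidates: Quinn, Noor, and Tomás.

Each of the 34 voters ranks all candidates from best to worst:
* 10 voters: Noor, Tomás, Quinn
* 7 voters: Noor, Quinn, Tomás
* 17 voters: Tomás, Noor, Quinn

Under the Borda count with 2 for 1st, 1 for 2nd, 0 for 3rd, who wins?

Quinn: 10×0 + 7×1 + 17×0 = 7
Noor: 10×2 + 7×2 + 17×1 = 51
Tomás: 10×1 + 7×0 + 17×2 = 44

Noor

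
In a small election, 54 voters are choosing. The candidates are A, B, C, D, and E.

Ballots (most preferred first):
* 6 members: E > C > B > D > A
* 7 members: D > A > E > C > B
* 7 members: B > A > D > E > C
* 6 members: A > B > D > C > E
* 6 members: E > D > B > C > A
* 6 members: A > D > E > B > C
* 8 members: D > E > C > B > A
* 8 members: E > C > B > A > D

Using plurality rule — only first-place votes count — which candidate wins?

E

First-place votes: A 12, B 7, C 0, D 15, E 20.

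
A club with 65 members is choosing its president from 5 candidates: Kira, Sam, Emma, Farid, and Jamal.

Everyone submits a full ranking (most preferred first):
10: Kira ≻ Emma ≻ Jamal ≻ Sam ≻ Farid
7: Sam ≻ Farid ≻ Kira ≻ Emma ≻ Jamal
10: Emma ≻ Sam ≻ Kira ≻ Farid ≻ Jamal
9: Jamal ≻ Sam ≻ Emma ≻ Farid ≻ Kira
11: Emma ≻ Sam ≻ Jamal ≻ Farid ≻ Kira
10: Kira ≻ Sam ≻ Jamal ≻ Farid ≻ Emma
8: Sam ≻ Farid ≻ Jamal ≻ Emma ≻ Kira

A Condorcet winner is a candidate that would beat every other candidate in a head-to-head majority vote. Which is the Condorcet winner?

Sam vs Kira: 45–20
Sam vs Emma: 34–31
Sam vs Farid: 65–0
Sam vs Jamal: 46–19
Sam beats every other candidate.

Sam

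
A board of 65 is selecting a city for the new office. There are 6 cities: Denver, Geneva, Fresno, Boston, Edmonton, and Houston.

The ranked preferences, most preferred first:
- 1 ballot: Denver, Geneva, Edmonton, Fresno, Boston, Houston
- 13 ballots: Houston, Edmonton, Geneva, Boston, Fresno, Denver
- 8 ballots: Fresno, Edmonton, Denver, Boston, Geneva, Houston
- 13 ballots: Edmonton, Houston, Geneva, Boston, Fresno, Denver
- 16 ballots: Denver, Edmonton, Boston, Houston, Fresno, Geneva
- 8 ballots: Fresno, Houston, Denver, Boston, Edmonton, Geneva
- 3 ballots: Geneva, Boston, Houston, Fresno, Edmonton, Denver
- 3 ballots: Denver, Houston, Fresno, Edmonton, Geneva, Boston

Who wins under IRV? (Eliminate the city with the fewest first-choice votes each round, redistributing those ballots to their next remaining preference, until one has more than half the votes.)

Round 1: Denver 20, Geneva 3, Fresno 16, Boston 0, Edmonton 13, Houston 13. Boston eliminated.
Round 2: Denver 20, Geneva 3, Fresno 16, Edmonton 13, Houston 13. Geneva eliminated.
Round 3: Denver 20, Fresno 16, Edmonton 13, Houston 16. Edmonton eliminated.
Round 4: Denver 20, Fresno 16, Houston 29. Fresno eliminated.
Round 5: Denver 28, Houston 37. Houston has a majority (≥33).

Houston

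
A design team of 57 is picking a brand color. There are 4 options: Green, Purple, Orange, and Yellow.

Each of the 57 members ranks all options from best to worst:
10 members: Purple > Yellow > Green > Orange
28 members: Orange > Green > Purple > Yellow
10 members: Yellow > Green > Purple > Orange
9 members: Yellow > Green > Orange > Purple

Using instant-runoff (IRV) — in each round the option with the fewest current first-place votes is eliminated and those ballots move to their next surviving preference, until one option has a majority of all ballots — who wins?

Yellow

Round 1: Green 0, Purple 10, Orange 28, Yellow 19. Green eliminated.
Round 2: Purple 10, Orange 28, Yellow 19. Purple eliminated.
Round 3: Orange 28, Yellow 29. Yellow has a majority (≥29).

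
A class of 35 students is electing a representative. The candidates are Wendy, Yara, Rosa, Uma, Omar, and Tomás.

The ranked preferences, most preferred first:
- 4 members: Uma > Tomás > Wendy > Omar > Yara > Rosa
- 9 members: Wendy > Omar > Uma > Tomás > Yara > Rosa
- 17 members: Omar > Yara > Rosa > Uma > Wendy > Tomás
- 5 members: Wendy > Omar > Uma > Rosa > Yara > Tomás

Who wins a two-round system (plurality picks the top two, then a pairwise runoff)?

Round 1 first-place votes: Wendy 14, Yara 0, Rosa 0, Uma 4, Omar 17, Tomás 0. Omar and Wendy advance.
Runoff: Omar is ranked above Wendy on 17 ballots, Wendy above Omar on 18.

Wendy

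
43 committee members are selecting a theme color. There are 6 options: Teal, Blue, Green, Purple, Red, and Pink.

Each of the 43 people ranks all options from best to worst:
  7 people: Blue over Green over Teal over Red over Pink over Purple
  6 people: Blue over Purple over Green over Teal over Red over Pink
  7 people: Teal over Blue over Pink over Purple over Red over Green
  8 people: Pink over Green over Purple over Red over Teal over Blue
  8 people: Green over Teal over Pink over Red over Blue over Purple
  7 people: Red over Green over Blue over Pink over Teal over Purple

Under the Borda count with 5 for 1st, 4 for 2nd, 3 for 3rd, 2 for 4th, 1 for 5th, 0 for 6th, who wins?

Teal: 7×3 + 6×2 + 7×5 + 8×1 + 8×4 + 7×1 = 115
Blue: 7×5 + 6×5 + 7×4 + 8×0 + 8×1 + 7×3 = 122
Green: 7×4 + 6×3 + 7×0 + 8×4 + 8×5 + 7×4 = 146
Purple: 7×0 + 6×4 + 7×2 + 8×3 + 8×0 + 7×0 = 62
Red: 7×2 + 6×1 + 7×1 + 8×2 + 8×2 + 7×5 = 94
Pink: 7×1 + 6×0 + 7×3 + 8×5 + 8×3 + 7×2 = 106

Green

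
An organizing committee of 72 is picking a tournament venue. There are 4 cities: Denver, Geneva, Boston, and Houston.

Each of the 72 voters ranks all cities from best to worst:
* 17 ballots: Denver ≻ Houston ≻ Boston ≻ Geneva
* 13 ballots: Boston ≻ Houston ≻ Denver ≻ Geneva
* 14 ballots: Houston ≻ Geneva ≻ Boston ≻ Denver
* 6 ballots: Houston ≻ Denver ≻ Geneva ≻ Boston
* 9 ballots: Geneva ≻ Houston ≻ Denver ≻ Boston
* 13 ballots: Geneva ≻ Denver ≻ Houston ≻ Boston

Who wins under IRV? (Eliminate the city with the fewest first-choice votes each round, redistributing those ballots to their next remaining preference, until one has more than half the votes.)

Round 1: Denver 17, Geneva 22, Boston 13, Houston 20. Boston eliminated.
Round 2: Denver 17, Geneva 22, Houston 33. Denver eliminated.
Round 3: Geneva 22, Houston 50. Houston has a majority (≥37).

Houston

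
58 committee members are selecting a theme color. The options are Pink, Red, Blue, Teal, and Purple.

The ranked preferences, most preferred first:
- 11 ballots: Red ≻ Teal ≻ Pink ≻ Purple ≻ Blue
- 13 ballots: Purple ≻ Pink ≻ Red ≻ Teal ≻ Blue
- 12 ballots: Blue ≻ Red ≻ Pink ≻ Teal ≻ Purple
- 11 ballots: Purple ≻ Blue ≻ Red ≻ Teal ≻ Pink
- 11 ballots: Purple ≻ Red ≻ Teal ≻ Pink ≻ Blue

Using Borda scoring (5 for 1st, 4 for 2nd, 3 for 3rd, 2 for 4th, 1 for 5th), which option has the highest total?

Red

Pink: 11×3 + 13×4 + 12×3 + 11×1 + 11×2 = 154
Red: 11×5 + 13×3 + 12×4 + 11×3 + 11×4 = 219
Blue: 11×1 + 13×1 + 12×5 + 11×4 + 11×1 = 139
Teal: 11×4 + 13×2 + 12×2 + 11×2 + 11×3 = 149
Purple: 11×2 + 13×5 + 12×1 + 11×5 + 11×5 = 209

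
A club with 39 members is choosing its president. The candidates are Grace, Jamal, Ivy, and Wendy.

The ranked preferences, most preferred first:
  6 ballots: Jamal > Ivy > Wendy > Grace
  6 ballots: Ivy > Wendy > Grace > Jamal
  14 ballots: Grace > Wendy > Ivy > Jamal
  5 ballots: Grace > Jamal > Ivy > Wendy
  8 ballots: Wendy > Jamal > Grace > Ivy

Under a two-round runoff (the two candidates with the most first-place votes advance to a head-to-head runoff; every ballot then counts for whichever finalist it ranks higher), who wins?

Wendy

Round 1 first-place votes: Grace 19, Jamal 6, Ivy 6, Wendy 8. Grace and Wendy advance.
Runoff: Grace is ranked above Wendy on 19 ballots, Wendy above Grace on 20.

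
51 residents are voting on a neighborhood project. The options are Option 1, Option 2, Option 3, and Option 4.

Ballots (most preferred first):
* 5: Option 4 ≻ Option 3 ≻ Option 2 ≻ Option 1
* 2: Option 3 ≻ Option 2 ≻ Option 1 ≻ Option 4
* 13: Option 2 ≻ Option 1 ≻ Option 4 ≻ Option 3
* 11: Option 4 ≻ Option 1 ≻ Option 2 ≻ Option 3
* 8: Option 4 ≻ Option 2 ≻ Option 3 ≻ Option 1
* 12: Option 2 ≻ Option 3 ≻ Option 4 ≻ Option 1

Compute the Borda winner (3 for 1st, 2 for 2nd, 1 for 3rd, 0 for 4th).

Option 2

Option 1: 5×0 + 2×1 + 13×2 + 11×2 + 8×0 + 12×0 = 50
Option 2: 5×1 + 2×2 + 13×3 + 11×1 + 8×2 + 12×3 = 111
Option 3: 5×2 + 2×3 + 13×0 + 11×0 + 8×1 + 12×2 = 48
Option 4: 5×3 + 2×0 + 13×1 + 11×3 + 8×3 + 12×1 = 97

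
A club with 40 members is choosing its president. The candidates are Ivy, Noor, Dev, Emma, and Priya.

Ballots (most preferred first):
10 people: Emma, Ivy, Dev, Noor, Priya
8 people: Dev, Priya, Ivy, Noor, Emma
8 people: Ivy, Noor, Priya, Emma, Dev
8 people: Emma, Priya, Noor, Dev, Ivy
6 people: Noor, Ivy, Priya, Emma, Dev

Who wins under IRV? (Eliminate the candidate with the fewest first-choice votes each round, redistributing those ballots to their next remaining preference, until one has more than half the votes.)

Ivy

Round 1: Ivy 8, Noor 6, Dev 8, Emma 18, Priya 0. Priya eliminated.
Round 2: Ivy 8, Noor 6, Dev 8, Emma 18. Noor eliminated.
Round 3: Ivy 14, Dev 8, Emma 18. Dev eliminated.
Round 4: Ivy 22, Emma 18. Ivy has a majority (≥21).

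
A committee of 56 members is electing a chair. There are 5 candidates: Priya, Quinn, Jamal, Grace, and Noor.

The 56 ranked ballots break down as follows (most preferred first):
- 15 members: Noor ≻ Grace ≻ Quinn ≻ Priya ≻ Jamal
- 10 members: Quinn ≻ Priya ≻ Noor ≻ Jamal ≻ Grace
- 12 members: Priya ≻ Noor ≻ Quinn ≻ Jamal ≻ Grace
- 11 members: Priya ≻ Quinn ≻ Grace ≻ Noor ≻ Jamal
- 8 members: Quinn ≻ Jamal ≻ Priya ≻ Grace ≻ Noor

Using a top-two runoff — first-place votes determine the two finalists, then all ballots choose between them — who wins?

Quinn

Round 1 first-place votes: Priya 23, Quinn 18, Jamal 0, Grace 0, Noor 15. Priya and Quinn advance.
Runoff: Priya is ranked above Quinn on 23 ballots, Quinn above Priya on 33.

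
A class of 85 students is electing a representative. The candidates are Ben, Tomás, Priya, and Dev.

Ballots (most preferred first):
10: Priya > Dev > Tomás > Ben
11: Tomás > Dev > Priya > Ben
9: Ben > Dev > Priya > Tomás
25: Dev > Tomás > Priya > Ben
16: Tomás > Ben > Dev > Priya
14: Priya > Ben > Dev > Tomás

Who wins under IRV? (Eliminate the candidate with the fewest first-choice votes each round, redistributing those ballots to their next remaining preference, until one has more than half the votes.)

Dev

Round 1: Ben 9, Tomás 27, Priya 24, Dev 25. Ben eliminated.
Round 2: Tomás 27, Priya 24, Dev 34. Priya eliminated.
Round 3: Tomás 27, Dev 58. Dev has a majority (≥43).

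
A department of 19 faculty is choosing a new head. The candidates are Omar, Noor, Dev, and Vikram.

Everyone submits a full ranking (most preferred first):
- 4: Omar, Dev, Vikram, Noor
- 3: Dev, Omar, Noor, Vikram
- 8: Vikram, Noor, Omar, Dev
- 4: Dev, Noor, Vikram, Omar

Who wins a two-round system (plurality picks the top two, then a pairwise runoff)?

Round 1 first-place votes: Omar 4, Noor 0, Dev 7, Vikram 8. Vikram and Dev advance.
Runoff: Vikram is ranked above Dev on 8 ballots, Dev above Vikram on 11.

Dev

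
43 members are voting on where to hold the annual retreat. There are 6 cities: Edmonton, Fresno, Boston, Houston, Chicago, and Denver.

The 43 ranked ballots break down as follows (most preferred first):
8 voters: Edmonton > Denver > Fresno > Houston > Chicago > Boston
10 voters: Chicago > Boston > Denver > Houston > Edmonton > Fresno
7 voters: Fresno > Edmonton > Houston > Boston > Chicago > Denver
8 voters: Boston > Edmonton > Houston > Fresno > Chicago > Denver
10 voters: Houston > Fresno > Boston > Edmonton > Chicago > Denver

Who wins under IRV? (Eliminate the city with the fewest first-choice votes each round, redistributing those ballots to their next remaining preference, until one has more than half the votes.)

Round 1: Edmonton 8, Fresno 7, Boston 8, Houston 10, Chicago 10, Denver 0. Denver eliminated.
Round 2: Edmonton 8, Fresno 7, Boston 8, Houston 10, Chicago 10. Fresno eliminated.
Round 3: Edmonton 15, Boston 8, Houston 10, Chicago 10. Boston eliminated.
Round 4: Edmonton 23, Houston 10, Chicago 10. Edmonton has a majority (≥22).

Edmonton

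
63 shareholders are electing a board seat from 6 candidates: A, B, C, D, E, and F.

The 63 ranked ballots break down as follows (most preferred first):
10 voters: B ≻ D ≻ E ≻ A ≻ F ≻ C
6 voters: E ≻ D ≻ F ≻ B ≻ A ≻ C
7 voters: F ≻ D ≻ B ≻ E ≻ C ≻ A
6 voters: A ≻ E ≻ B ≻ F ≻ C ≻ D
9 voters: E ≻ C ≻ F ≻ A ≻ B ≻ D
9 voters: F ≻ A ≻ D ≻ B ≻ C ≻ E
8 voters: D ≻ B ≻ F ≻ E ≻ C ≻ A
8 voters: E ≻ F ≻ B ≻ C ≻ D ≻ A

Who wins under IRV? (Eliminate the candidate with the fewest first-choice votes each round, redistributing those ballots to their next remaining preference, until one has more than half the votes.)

B

Round 1: A 6, B 10, C 0, D 8, E 23, F 16. C eliminated.
Round 2: A 6, B 10, D 8, E 23, F 16. A eliminated.
Round 3: B 10, D 8, E 29, F 16. D eliminated.
Round 4: B 18, E 29, F 16. F eliminated.
Round 5: B 34, E 29. B has a majority (≥32).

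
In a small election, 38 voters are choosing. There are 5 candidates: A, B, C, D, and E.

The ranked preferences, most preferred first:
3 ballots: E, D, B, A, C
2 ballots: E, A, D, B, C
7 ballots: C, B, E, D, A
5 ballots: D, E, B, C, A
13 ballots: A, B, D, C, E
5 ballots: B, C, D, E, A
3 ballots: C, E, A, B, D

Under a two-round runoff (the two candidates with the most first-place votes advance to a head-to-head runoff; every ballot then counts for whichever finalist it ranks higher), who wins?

C

Round 1 first-place votes: A 13, B 5, C 10, D 5, E 5. A and C advance.
Runoff: A is ranked above C on 18 ballots, C above A on 20.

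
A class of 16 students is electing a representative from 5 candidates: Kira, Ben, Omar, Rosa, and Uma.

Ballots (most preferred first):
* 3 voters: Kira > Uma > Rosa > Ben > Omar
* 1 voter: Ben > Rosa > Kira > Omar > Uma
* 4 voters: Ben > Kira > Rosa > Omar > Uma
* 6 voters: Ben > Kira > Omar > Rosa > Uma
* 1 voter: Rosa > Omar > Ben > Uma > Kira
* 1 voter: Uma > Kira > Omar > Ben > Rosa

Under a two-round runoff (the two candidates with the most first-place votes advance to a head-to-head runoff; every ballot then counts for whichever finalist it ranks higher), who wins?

Round 1 first-place votes: Kira 3, Ben 11, Omar 0, Rosa 1, Uma 1. Ben and Kira advance.
Runoff: Ben is ranked above Kira on 12 ballots, Kira above Ben on 4.

Ben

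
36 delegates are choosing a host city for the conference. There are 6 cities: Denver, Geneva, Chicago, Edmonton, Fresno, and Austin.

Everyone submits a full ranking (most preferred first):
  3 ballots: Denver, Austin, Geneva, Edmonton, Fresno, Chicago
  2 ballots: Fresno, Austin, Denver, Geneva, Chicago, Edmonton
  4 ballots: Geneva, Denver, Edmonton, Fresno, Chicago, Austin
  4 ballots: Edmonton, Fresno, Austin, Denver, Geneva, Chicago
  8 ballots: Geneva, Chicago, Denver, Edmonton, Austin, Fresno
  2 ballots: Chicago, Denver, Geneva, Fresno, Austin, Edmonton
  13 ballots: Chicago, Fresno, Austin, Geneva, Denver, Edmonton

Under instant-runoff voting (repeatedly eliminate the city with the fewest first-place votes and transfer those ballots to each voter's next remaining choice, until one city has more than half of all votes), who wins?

Geneva

Round 1: Denver 3, Geneva 12, Chicago 15, Edmonton 4, Fresno 2, Austin 0. Austin eliminated.
Round 2: Denver 3, Geneva 12, Chicago 15, Edmonton 4, Fresno 2. Fresno eliminated.
Round 3: Denver 5, Geneva 12, Chicago 15, Edmonton 4. Edmonton eliminated.
Round 4: Denver 9, Geneva 12, Chicago 15. Denver eliminated.
Round 5: Geneva 21, Chicago 15. Geneva has a majority (≥19).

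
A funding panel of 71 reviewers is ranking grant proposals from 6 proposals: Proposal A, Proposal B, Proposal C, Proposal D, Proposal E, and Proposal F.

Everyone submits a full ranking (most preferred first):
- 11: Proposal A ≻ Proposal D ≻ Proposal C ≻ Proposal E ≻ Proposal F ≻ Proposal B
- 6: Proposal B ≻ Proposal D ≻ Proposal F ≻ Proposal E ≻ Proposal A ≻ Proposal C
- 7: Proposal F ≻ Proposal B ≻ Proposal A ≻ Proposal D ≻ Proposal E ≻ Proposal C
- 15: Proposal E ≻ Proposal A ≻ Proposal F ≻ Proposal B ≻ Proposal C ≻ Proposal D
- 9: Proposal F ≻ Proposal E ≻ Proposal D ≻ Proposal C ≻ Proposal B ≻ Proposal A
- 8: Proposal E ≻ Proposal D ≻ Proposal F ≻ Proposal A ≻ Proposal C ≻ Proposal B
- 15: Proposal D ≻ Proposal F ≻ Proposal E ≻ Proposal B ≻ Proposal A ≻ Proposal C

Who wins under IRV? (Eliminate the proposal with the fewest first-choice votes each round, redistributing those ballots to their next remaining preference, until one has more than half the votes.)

Proposal D

Round 1: Proposal A 11, Proposal B 6, Proposal C 0, Proposal D 15, Proposal E 23, Proposal F 16. Proposal C eliminated.
Round 2: Proposal A 11, Proposal B 6, Proposal D 15, Proposal E 23, Proposal F 16. Proposal B eliminated.
Round 3: Proposal A 11, Proposal D 21, Proposal E 23, Proposal F 16. Proposal A eliminated.
Round 4: Proposal D 32, Proposal E 23, Proposal F 16. Proposal F eliminated.
Round 5: Proposal D 39, Proposal E 32. Proposal D has a majority (≥36).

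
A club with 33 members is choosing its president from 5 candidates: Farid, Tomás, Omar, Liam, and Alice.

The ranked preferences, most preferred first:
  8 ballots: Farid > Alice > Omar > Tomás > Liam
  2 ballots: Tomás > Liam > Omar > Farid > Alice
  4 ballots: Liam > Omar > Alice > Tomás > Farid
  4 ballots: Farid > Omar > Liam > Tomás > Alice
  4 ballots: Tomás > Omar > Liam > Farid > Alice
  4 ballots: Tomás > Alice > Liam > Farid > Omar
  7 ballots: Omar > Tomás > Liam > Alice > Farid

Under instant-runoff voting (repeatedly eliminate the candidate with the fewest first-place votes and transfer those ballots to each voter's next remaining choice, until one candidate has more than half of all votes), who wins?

Round 1: Farid 12, Tomás 10, Omar 7, Liam 4, Alice 0. Alice eliminated.
Round 2: Farid 12, Tomás 10, Omar 7, Liam 4. Liam eliminated.
Round 3: Farid 12, Tomás 10, Omar 11. Tomás eliminated.
Round 4: Farid 16, Omar 17. Omar has a majority (≥17).

Omar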